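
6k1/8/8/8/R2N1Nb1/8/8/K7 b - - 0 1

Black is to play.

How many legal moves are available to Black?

14

Black to move; king on g8.
In check: no.
Legal moves: Kh8, Kf8, Kh7, Kg7, Kf7, Bc8, Bd7, Be6, Bh5, Bf5, Bh3, Bf3, Be2, Bd1.
Count: 14.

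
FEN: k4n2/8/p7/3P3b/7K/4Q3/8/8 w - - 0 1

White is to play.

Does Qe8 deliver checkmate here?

no

After Qe8: black king on a8; in check: yes, from the white queen on e8.
Black has 3 legal replies: Kb7, Ka7, Bxe8.
In check but a legal move exists → not checkmate.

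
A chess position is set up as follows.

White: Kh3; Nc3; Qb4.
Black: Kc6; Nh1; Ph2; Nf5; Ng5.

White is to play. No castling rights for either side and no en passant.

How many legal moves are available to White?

3

White to move; king on h3.
In check: yes, from the black knight on g5.
Legal moves: Kg4, Kxh2, Kg2.
Count: 3.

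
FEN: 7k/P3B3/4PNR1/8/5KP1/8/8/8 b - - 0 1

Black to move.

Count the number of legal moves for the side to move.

Black to move; king on h8.
In check: no.
Legal moves: none.
Count: 0.

0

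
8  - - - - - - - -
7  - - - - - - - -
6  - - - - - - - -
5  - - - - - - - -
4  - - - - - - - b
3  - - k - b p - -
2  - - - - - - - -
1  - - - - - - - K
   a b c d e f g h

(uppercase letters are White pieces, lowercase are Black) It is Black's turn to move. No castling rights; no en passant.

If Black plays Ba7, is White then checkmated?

no

After Ba7: white king on h1; in check: no.
White is not in check, so this cannot be checkmate.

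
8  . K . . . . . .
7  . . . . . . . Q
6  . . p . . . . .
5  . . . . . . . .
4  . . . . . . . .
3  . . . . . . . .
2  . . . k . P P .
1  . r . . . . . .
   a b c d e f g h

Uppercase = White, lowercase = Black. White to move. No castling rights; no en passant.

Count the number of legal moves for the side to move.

White to move; king on b8.
In check: yes, from the black rook on b1.
Legal moves: Kc8, Ka8, Kc7, Ka7, Qb7, Qxb1.
Count: 6.

6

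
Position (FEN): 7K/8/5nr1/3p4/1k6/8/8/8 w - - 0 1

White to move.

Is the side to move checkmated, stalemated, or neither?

stalemate

White to move; white king on h8.
In check: no.
King squares — g7: attacked by Rg6; h7: attacked by Nf6; g8: attacked by Nf6.
Legal moves for White: none.
Not in check and no legal moves → stalemate.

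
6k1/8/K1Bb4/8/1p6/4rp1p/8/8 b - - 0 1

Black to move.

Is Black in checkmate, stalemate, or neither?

neither

Black to move; black king on g8.
In check: no.
Legal moves for Black include: Kh8, Kf8, Kh7, Kg7, Kf7, Bf8, Bb8, Be7, Bc7, Be5, Bc5, Bf4, Bg3, Bh2, Re8, Re7, Re6, Re5, ... (list truncated; more exist).
Black has legal moves and is not in check → neither.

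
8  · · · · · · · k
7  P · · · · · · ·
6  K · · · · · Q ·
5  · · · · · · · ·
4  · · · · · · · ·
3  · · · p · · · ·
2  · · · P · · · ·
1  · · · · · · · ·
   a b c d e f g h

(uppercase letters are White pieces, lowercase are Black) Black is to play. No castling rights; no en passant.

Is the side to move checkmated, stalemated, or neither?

stalemate

Black to move; black king on h8.
In check: no.
King squares — g7: attacked by Qg6; h7: attacked by Qg6; g8: attacked by Qg6.
Legal moves for Black: none.
Not in check and no legal moves → stalemate.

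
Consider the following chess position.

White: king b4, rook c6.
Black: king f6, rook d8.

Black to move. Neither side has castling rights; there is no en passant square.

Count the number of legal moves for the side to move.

Black to move; king on f6.
In check: yes, from the white rook on c6.
Legal moves: Kg7, Kf7, Ke7, Kg5, Kf5, Ke5, Rd6.
Count: 7.

7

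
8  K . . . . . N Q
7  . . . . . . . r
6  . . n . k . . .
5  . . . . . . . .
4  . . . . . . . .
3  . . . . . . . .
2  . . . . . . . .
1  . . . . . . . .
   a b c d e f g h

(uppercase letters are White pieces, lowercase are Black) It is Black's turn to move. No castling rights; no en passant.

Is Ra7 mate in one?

After Ra7: white king on a8; in check: yes, from the black rook on a7.
King squares — a7: attacked by Nc6; b7: attacked by Ra7; b8: attacked by Nc6.
White has no legal moves → checkmate.

yes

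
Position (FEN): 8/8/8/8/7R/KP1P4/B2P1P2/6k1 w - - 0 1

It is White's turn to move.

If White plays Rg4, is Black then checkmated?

After Rg4: black king on g1; in check: yes, from the white rook on g4.
Black has 4 legal replies: Kh2, Kxf2, Kh1, Kf1.
In check but a legal move exists → not checkmate.

no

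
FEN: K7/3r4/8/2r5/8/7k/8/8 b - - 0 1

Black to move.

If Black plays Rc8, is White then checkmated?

After Rc8: white king on a8; in check: yes, from the black rook on c8.
King squares — a7: attacked by Rd7; b7: attacked by Rd7; b8: attacked by Rc8.
White has no legal moves → checkmate.

yes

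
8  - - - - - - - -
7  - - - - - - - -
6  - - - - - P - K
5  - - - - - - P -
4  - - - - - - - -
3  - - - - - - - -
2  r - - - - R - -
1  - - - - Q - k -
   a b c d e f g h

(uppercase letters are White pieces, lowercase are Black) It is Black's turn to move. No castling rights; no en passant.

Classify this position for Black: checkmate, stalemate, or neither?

Black to move; black king on g1.
In check: yes, from the white queen on e1.
King squares — f1: attacked by Qe1; h1: attacked by Qe1; f2: attacked by Qe1; g2: attacked by Rf2; h2: attacked by Rf2.
Legal moves for Black: none.
In check with no legal moves → checkmate.

checkmate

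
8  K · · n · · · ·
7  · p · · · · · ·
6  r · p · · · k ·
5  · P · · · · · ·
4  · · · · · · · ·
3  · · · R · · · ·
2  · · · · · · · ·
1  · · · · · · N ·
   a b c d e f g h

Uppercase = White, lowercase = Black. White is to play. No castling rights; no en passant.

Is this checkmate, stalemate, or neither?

White to move; white king on a8.
In check: yes, from the black rook on a6.
King squares — a7: attacked by Ra6; b7: attacked by Nd8; b8: available.
Legal moves for White: Kb8, bxa6.
White is in check but has 2 legal moves → neither.

neither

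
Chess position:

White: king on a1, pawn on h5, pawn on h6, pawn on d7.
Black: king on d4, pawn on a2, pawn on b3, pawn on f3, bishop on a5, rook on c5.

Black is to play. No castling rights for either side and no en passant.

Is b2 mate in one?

After b2: white king on a1; in check: yes, from the black pawn on b2.
White has 2 legal replies: Kxb2, Kxa2.
In check but a legal move exists → not checkmate.

no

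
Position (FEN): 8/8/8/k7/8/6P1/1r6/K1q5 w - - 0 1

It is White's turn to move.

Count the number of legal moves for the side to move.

0

White to move; king on a1.
In check: yes, from the black queen on c1.
Legal moves: none.
Count: 0.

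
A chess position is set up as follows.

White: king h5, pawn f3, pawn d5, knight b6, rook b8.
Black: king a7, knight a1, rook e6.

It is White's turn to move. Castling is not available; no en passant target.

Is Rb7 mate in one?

no

After Rb7: black king on a7; in check: yes, from the white rook on b7.
Black has 2 legal replies: Kxb7, Ka6.
In check but a legal move exists → not checkmate.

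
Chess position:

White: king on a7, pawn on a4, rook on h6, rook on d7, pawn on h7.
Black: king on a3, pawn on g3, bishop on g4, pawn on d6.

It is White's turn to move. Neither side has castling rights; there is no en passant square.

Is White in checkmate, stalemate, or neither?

neither

White to move; white king on a7.
In check: no.
Legal moves for White include: Rd8, Rg7, Rf7, Re7, Rc7, Rb7, Rdxd6, Kb8, Ka8, Kb7, Kb6, Ka6, Rg6, Rf6, Re6, Rhxd6, Rh5, Rh4, ... (list truncated; more exist).
White has legal moves and is not in check → neither.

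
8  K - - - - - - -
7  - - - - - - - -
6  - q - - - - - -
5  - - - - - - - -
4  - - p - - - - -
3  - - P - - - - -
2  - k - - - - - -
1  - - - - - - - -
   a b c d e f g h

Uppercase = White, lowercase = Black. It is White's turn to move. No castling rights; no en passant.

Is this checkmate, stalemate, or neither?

stalemate

White to move; white king on a8.
In check: no.
King squares — a7: attacked by Qb6; b7: attacked by Qb6; b8: attacked by Qb6.
Legal moves for White: none.
Not in check and no legal moves → stalemate.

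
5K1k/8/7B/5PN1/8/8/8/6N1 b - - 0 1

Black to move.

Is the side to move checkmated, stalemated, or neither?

stalemate

Black to move; black king on h8.
In check: no.
King squares — g7: attacked by Bh6; h7: attacked by Ng5; g8: attacked by Kf8.
Legal moves for Black: none.
Not in check and no legal moves → stalemate.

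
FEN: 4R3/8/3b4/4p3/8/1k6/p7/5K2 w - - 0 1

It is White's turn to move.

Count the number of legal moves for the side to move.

White to move; king on f1.
In check: no.
Legal moves: Rh8, Rg8, Rf8, Rd8, Rc8, Rb8+, Ra8, Re7, Re6, Rxe5, Kg2, Kf2, Ke2, Kg1, Ke1.
Count: 15.

15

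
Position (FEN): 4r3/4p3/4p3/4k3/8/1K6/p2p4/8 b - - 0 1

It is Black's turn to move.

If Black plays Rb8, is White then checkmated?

no

After Rb8: white king on b3; in check: yes, from the black rook on b8.
White has 6 legal replies: Kc4, Ka4, Kc3, Ka3, Kc2, Kxa2.
In check but a legal move exists → not checkmate.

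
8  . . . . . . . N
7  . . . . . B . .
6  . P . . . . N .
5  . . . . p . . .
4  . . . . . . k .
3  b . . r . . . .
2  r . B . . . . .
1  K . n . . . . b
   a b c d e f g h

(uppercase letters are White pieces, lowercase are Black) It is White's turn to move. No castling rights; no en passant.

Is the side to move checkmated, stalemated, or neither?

White to move; white king on a1.
In check: yes, from the black rook on a2.
Legal moves for White: Kb1, Bxa2.
White is in check but has 2 legal moves → neither.

neither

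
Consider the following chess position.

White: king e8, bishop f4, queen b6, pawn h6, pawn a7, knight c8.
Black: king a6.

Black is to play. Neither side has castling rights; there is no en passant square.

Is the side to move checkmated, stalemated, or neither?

Black to move; black king on a6.
In check: yes, from the white queen on b6.
King squares — a5: attacked by Qb6; b5: attacked by Qb6; b6: attacked by Nc8; a7: attacked by Qb6; b7: attacked by Qb6.
Legal moves for Black: none.
In check with no legal moves → checkmate.

checkmate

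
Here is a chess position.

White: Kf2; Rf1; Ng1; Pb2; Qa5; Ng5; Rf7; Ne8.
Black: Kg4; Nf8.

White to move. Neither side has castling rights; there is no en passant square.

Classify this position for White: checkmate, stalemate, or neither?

White to move; white king on f2.
In check: no.
Legal moves for White include: Ng7, Nc7, Nf6+, Nd6, Rxf8, Rh7, Rg7, Re7, Rd7, Rc7, Rb7, Ra7, Rf6, Rf5, Rf4+, Rf3, Nh7, Ne6, ... (list truncated; more exist).
White has legal moves and is not in check → neither.

neither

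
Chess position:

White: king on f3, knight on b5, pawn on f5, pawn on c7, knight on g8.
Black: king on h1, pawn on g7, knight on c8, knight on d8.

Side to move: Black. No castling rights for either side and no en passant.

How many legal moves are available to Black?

Black to move; king on h1.
In check: no.
Legal moves: Nf7, Nb7, Ne6, Nc6, Ne7, Na7, Nd6, Nb6, Kh2, Kg1, g6, g5.
Count: 12.

12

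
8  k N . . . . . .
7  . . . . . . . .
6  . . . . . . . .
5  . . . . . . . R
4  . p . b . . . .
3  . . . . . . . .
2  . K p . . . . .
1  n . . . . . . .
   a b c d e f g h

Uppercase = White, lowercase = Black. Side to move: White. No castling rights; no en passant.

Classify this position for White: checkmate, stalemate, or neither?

White to move; white king on b2.
In check: yes, from the black bishop on d4.
King squares — a1: attacked by Bd4; b1: attacked by Pc2; c1: available; a2: available; c2: attacked by Na1; a3: attacked by Pb4; b3: attacked by Na1; c3: attacked by Pb4.
Legal moves for White: Ka2, Kc1.
White is in check but has 2 legal moves → neither.

neither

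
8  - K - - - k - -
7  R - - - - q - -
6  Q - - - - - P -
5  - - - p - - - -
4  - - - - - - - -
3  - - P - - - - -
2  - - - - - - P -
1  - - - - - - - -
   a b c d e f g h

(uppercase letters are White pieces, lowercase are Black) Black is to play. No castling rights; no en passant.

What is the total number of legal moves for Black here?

Black to move; king on f8.
In check: no.
Legal moves: Kg8, Ke8, Kg7, Qg8, Qe8+, Qh7, Qg7, Qe7, Qd7, Qc7+, Qb7+, Qxa7+, Qxg6, Qf6, Qe6, Qf5, Qf4+, Qf3, Qf2, Qf1, d4.
Count: 21.

21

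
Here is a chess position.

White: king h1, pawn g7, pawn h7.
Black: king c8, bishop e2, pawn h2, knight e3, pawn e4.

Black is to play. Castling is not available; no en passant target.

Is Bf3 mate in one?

After Bf3: white king on h1; in check: yes, from the black bishop on f3.
White has 1 legal reply: Kxh2.
In check but a legal move exists → not checkmate.

no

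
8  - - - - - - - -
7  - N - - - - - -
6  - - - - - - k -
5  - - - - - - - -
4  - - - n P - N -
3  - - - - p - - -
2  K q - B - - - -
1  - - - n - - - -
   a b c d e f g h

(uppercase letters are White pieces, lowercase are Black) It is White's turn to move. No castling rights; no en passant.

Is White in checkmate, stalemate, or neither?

White to move; white king on a2.
In check: yes, from the black queen on b2.
King squares — a1: attacked by Qb2; b1: attacked by Qb2; b2: attacked by Nd1; a3: attacked by Qb2; b3: attacked by Qb2.
Legal moves for White: none.
In check with no legal moves → checkmate.

checkmate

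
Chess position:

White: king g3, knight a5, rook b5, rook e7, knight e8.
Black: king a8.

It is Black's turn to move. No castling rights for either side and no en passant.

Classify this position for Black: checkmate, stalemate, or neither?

Black to move; black king on a8.
In check: no.
King squares — a7: attacked by Re7; b7: attacked by Na5; b8: attacked by Rb5.
Legal moves for Black: none.
Not in check and no legal moves → stalemate.

stalemate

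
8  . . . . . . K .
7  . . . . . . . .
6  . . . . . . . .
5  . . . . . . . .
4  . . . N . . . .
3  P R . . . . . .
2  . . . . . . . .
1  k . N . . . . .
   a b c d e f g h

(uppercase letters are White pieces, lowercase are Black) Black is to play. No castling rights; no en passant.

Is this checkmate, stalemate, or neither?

Black to move; black king on a1.
In check: no.
King squares — b1: attacked by Rb3; a2: attacked by Nc1; b2: attacked by Rb3.
Legal moves for Black: none.
Not in check and no legal moves → stalemate.

stalemate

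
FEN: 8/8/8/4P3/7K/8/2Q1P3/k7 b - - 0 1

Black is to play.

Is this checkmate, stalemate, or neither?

stalemate

Black to move; black king on a1.
In check: no.
King squares — b1: attacked by Qc2; a2: attacked by Qc2; b2: attacked by Qc2.
Legal moves for Black: none.
Not in check and no legal moves → stalemate.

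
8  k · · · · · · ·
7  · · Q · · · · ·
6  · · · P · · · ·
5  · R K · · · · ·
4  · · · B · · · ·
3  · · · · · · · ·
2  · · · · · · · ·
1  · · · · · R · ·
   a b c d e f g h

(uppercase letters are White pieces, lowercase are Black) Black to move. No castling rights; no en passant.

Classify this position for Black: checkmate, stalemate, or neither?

Black to move; black king on a8.
In check: no.
King squares — a7: attacked by Qc7; b7: attacked by Rb5; b8: attacked by Rb5.
Legal moves for Black: none.
Not in check and no legal moves → stalemate.

stalemate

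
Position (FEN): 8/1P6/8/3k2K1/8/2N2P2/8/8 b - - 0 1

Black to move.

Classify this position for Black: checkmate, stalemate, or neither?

neither

Black to move; black king on d5.
In check: yes, from the white knight on c3.
Legal moves for Black: Ke6, Kd6, Kc6, Ke5, Kc5, Kd4, Kc4.
Black is in check but has 7 legal moves → neither.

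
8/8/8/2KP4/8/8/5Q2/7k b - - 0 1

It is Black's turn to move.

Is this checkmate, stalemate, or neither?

Black to move; black king on h1.
In check: no.
King squares — g1: attacked by Qf2; g2: attacked by Qf2; h2: attacked by Qf2.
Legal moves for Black: none.
Not in check and no legal moves → stalemate.

stalemate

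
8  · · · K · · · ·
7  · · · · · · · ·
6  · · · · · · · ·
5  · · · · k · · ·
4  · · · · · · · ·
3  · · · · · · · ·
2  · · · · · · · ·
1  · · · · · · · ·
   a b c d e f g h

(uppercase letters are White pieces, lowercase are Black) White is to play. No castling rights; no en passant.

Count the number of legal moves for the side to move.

White to move; king on d8.
In check: no.
Legal moves: Ke8, Kc8, Ke7, Kd7, Kc7.
Count: 5.

5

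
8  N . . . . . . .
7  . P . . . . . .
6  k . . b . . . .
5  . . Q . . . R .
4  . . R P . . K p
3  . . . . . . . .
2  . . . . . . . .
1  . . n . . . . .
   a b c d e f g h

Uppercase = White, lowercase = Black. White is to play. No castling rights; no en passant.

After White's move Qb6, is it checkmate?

yes

After Qb6: black king on a6; in check: yes, from the white queen on b6.
King squares — a5: attacked by Rg5; b5: attacked by Rg5; b6: attacked by Na8; a7: attacked by Qb6; b7: attacked by Qb6.
Black has no legal moves → checkmate.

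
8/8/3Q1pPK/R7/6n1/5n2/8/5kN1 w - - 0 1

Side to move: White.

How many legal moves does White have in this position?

3

White to move; king on h6.
In check: yes, from the black knight on g4.
Legal moves: Kh7, Kg7, Kh5.
Count: 3.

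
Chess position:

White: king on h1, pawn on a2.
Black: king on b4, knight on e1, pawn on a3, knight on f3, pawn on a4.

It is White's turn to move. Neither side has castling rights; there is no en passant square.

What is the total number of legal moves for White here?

0

White to move; king on h1.
In check: no.
Legal moves: none.
Count: 0.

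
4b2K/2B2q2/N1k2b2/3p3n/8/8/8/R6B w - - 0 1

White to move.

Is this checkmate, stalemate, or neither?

checkmate

White to move; white king on h8.
In check: yes, from the black bishop on f6.
King squares — g7: attacked by Nh5; h7: attacked by Qf7; g8: attacked by Qf7.
Legal moves for White: none.
In check with no legal moves → checkmate.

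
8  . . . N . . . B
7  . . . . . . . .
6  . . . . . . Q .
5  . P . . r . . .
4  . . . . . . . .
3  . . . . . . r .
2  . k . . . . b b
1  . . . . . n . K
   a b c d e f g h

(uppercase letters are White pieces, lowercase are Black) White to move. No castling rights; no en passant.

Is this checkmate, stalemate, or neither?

White to move; white king on h1.
In check: yes, from the black bishop on g2.
King squares — g1: attacked by Bh2; g2: attacked by Rg3; h2: attacked by Nf1.
Legal moves for White: none.
In check with no legal moves → checkmate.

checkmate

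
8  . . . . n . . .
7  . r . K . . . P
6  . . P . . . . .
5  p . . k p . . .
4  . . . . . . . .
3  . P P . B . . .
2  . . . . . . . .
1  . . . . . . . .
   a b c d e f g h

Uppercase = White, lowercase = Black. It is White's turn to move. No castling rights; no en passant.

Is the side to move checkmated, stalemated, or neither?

White to move; white king on d7.
In check: yes, from the black rook on b7.
King squares — c6: own pawn; d6: attacked by Kd5; e6: attacked by Kd5; c7: attacked by Rb7; e7: attacked by Rb7; c8: available; d8: available; e8: available.
Legal moves for White: Kxe8, Kd8, Kc8, cxb7, c7.
White is in check but has 5 legal moves → neither.

neither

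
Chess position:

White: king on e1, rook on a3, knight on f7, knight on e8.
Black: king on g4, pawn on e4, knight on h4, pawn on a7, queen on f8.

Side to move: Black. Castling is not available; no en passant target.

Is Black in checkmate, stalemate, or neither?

neither

Black to move; black king on g4.
In check: no.
Legal moves for Black include: Qh8, Qg8, Qxe8, Qg7, Qxf7, Qe7, Qh6, Qd6, Qc5, Qb4+, Qxa3, Ng6, Nf5, Nf3+, Ng2+, Kh5, Kf5, Kf4, ... (list truncated; more exist).
Black has legal moves and is not in check → neither.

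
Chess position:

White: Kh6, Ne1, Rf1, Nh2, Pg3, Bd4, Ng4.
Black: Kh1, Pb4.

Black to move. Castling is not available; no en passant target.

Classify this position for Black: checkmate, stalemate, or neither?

Black to move; black king on h1.
In check: yes, from the white rook on f1.
King squares — g1: attacked by Rf1; g2: attacked by Ne1; h2: attacked by Ng4.
Legal moves for Black: none.
In check with no legal moves → checkmate.

checkmate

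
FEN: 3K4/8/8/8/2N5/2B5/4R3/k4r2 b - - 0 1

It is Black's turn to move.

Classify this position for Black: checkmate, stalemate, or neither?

neither

Black to move; black king on a1.
In check: yes, from the white bishop on c3.
King squares — b1: available; a2: attacked by Re2; b2: attacked by Re2.
Legal moves for Black: Kb1.
Black is in check but has 1 legal move → neither.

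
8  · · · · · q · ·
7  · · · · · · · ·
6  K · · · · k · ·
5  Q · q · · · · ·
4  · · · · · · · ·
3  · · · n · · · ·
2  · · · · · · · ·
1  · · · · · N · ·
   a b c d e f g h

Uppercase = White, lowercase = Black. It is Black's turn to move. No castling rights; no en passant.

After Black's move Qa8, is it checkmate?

yes

After Qa8: white king on a6; in check: yes, from the black queen on a8.
King squares — a5: own queen; b5: attacked by Qc5; b6: attacked by Qc5; a7: attacked by Qc5; b7: attacked by Qa8.
White has no legal moves → checkmate.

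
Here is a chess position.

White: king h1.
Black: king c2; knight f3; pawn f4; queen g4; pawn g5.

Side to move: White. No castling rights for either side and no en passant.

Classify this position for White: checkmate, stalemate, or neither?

White to move; white king on h1.
In check: no.
King squares — g1: attacked by Nf3; g2: attacked by Qg4; h2: attacked by Nf3.
Legal moves for White: none.
Not in check and no legal moves → stalemate.

stalemate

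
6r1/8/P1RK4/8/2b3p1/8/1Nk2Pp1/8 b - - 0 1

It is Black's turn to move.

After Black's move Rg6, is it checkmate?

no

After Rg6: white king on d6; in check: yes, from the black rook on g6.
White has 5 legal replies: Ke7, Kd7, Kc7, Ke5, Kc5.
In check but a legal move exists → not checkmate.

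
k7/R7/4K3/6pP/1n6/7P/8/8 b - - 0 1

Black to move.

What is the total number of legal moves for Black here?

Black to move; king on a8.
In check: yes, from the white rook on a7.
Legal moves: Kb8, Kxa7.
Count: 2.

2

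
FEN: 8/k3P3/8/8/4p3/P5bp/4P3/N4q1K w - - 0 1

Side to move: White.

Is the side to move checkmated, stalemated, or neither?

checkmate

White to move; white king on h1.
In check: yes, from the black queen on f1.
King squares — g1: attacked by Qf1; g2: attacked by Qf1; h2: attacked by Bg3.
Legal moves for White: none.
In check with no legal moves → checkmate.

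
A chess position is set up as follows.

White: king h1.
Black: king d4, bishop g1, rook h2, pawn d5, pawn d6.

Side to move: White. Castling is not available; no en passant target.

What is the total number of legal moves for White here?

1

White to move; king on h1.
In check: yes, from the black rook on h2.
Legal moves: Kxg1.
Count: 1.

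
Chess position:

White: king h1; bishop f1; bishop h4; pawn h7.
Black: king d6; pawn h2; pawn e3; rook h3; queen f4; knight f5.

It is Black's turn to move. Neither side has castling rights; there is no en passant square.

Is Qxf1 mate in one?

yes

After Qxf1: white king on h1; in check: yes, from the black queen on f1.
King squares — g1: attacked by Qf1; g2: attacked by Qf1; h2: attacked by Rh3.
White has no legal moves → checkmate.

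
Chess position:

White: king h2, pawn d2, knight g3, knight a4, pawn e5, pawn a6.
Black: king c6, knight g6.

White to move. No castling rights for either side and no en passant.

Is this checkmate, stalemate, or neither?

neither

White to move; white king on h2.
In check: no.
Legal moves for White: Nb6, Nc5, Nc3, Nb2, Nh5, Nf5, Ne4, Ne2, Nh1, Nf1, Kh3, Kg2, Kh1, Kg1, a7, e6, d3, d4.
White has 18 legal moves and is not in check → neither.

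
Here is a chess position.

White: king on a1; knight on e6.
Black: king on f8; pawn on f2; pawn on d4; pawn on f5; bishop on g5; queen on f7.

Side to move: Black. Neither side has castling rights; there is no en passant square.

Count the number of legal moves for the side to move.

Black to move; king on f8.
In check: yes, from the white knight on e6.
Legal moves: Kg8, Ke8, Ke7, Qxe6.
Count: 4.

4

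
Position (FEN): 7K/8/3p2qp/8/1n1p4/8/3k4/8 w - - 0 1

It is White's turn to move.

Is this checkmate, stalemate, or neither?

stalemate

White to move; white king on h8.
In check: no.
King squares — g7: attacked by Qg6; h7: attacked by Qg6; g8: attacked by Qg6.
Legal moves for White: none.
Not in check and no legal moves → stalemate.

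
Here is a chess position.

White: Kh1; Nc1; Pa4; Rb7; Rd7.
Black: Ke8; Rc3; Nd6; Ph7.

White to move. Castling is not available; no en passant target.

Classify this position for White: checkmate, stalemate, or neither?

White to move; white king on h1.
In check: no.
Legal moves for White include: Rd8+, Rxh7, Rg7, Rf7, Re7+, Rdc7, Rxd6, Rb8+, Rbc7, Ra7, Rb6, Rb5, Rb4, Rb3, Rb2, Rb1, Kh2, Kg2, ... (list truncated; more exist).
White has legal moves and is not in check → neither.

neither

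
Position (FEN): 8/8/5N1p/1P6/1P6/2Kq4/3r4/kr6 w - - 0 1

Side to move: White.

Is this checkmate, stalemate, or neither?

White to move; white king on c3.
In check: yes, from the black queen on d3.
King squares — b2: attacked by Ka1; c2: attacked by Rd2; d2: attacked by Qd3; b3: attacked by Rb1; d3: attacked by Rd2; b4: own pawn; c4: attacked by Qd3; d4: attacked by Qd3.
Legal moves for White: none.
In check with no legal moves → checkmate.

checkmate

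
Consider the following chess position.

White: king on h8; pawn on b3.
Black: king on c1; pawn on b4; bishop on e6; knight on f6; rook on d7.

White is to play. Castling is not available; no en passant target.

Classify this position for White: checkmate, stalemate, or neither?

White to move; white king on h8.
In check: no.
King squares — g7: attacked by Rd7; h7: attacked by Nf6; g8: attacked by Be6.
Legal moves for White: none.
Not in check and no legal moves → stalemate.

stalemate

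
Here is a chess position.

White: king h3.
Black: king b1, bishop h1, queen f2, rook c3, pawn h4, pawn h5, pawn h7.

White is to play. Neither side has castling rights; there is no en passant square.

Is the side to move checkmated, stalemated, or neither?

checkmate

White to move; white king on h3.
In check: yes, from the black rook on c3.
King squares — g2: attacked by Bh1; h2: attacked by Qf2; g3: attacked by Qf2; g4: attacked by Ph5; h4: attacked by Qf2.
Legal moves for White: none.
In check with no legal moves → checkmate.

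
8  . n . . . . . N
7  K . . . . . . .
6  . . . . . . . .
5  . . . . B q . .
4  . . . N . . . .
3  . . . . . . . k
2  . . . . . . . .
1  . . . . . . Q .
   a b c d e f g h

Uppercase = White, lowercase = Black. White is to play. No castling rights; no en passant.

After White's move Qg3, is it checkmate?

After Qg3: black king on h3; in check: yes, from the white queen on g3.
King squares — g2: attacked by Qg3; h2: attacked by Qg3; g3: attacked by Be5; g4: attacked by Qg3; h4: attacked by Qg3.
Black has no legal moves → checkmate.

yes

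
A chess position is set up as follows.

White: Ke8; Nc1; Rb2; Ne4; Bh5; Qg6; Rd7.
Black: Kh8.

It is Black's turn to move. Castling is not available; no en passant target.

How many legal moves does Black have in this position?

Black to move; king on h8.
In check: no.
Legal moves: none.
Count: 0.

0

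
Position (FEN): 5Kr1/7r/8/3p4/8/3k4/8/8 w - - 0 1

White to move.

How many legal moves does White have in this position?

White to move; king on f8.
In check: yes, from the black rook on g8.
Legal moves: Kxg8.
Count: 1.

1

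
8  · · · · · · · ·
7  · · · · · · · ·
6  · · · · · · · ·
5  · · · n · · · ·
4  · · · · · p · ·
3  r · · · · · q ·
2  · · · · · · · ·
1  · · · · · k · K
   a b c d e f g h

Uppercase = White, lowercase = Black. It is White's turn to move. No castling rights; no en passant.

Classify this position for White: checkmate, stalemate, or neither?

stalemate

White to move; white king on h1.
In check: no.
King squares — g1: attacked by Kf1; g2: attacked by Kf1; h2: attacked by Qg3.
Legal moves for White: none.
Not in check and no legal moves → stalemate.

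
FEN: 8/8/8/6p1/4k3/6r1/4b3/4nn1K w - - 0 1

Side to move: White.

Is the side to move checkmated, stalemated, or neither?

White to move; white king on h1.
In check: no.
King squares — g1: attacked by Rg3; g2: attacked by Ne1; h2: attacked by Nf1.
Legal moves for White: none.
Not in check and no legal moves → stalemate.

stalemate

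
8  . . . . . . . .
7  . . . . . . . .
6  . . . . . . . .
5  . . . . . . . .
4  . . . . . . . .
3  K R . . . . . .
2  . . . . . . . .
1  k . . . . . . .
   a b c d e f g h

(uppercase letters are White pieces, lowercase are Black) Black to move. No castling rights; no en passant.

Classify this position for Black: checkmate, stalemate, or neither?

Black to move; black king on a1.
In check: no.
King squares — b1: attacked by Rb3; a2: attacked by Ka3; b2: attacked by Ka3.
Legal moves for Black: none.
Not in check and no legal moves → stalemate.

stalemate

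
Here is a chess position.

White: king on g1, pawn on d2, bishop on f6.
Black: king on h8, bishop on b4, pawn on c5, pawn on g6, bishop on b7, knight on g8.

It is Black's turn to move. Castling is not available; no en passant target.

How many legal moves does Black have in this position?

2

Black to move; king on h8.
In check: yes, from the white bishop on f6.
Legal moves: Kh7, Nxf6.
Count: 2.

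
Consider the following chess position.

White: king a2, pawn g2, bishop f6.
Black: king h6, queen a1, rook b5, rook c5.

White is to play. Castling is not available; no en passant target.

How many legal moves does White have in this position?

2

White to move; king on a2.
In check: yes, from the black queen on a1.
Legal moves: Kxa1, Bxa1.
Count: 2.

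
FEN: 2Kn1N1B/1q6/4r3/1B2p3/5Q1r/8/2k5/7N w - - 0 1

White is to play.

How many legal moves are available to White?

1

White to move; king on c8.
In check: yes, from the black queen on b7.
Legal moves: Kxd8.
Count: 1.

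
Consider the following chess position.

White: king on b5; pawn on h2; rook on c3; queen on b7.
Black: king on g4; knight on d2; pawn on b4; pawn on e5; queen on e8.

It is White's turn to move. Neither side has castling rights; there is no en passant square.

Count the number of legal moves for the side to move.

8

White to move; king on b5.
In check: yes, from the black queen on e8.
Legal moves: Kb6, Ka6, Kc5, Ka5, Kxb4, Qd7+, Qc6, Rc6.
Count: 8.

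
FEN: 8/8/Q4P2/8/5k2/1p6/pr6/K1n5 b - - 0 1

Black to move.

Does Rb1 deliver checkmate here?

yes

After Rb1: white king on a1; in check: yes, from the black rook on b1.
King squares — b1: attacked by Pa2; a2: attacked by Nc1; b2: attacked by Rb1.
White has no legal moves → checkmate.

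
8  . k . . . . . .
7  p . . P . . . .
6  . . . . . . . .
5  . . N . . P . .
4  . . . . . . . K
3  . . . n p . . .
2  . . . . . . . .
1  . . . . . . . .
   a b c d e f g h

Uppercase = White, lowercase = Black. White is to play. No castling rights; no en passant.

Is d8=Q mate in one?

After d8=Q: black king on b8; in check: yes, from the white queen on d8.
King squares — a7: own pawn; b7: attacked by Nc5; c7: attacked by Qd8; a8: attacked by Qd8; c8: attacked by Qd8.
Black has no legal moves → checkmate.

yes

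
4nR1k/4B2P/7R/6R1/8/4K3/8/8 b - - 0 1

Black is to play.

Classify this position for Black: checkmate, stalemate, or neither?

checkmate

Black to move; black king on h8.
In check: yes, from the white rook on f8.
King squares — g7: attacked by Rg5; h7: attacked by Rh6; g8: attacked by Rg5.
Legal moves for Black: none.
In check with no legal moves → checkmate.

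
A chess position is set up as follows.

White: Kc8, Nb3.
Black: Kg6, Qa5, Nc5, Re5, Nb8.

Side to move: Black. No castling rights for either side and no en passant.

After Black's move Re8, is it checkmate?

yes

After Re8: white king on c8; in check: yes, from the black rook on e8.
King squares — b7: attacked by Nc5; c7: attacked by Qa5; d7: attacked by Nc5; b8: attacked by Re8; d8: attacked by Qa5.
White has no legal moves → checkmate.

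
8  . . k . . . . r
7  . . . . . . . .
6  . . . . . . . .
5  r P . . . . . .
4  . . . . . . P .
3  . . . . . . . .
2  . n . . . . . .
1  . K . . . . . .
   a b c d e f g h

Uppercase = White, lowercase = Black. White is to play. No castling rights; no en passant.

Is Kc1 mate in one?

After Kc1: black king on c8; in check: no.
Black is not in check, so this cannot be checkmate.

no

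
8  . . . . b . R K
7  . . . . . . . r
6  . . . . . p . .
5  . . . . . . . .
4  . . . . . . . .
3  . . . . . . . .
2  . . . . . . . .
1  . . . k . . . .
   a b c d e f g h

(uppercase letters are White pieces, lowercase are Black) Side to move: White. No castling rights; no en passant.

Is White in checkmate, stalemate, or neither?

White to move; white king on h8.
In check: yes, from the black rook on h7.
Legal moves for White: Kxh7.
White is in check but has 1 legal move → neither.

neither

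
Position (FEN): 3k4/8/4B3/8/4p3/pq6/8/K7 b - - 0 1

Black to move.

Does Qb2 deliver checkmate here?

After Qb2: white king on a1; in check: yes, from the black queen on b2.
King squares — b1: attacked by Qb2; a2: attacked by Qb2; b2: attacked by Pa3.
White has no legal moves → checkmate.

yes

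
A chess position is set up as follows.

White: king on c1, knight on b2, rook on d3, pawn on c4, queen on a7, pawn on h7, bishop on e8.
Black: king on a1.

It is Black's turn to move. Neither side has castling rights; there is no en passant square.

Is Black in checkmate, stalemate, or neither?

checkmate

Black to move; black king on a1.
In check: yes, from the white queen on a7.
King squares — b1: attacked by Kc1; a2: attacked by Qa7; b2: attacked by Kc1.
Legal moves for Black: none.
In check with no legal moves → checkmate.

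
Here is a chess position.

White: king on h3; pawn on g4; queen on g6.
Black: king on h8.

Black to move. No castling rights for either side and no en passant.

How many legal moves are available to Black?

0

Black to move; king on h8.
In check: no.
Legal moves: none.
Count: 0.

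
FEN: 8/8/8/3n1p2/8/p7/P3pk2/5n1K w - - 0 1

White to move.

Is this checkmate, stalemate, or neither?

White to move; white king on h1.
In check: no.
King squares — g1: attacked by Kf2; g2: attacked by Kf2; h2: attacked by Nf1.
Legal moves for White: none.
Not in check and no legal moves → stalemate.

stalemate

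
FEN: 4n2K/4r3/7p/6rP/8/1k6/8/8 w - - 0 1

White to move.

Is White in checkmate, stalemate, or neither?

stalemate

White to move; white king on h8.
In check: no.
King squares — g7: attacked by Rg5; h7: attacked by Re7; g8: attacked by Rg5.
Legal moves for White: none.
Not in check and no legal moves → stalemate.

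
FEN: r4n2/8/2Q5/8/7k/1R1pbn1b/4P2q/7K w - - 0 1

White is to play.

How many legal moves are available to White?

White to move; king on h1.
In check: yes, from the black queen on h2.
Legal moves: none.
Count: 0.

0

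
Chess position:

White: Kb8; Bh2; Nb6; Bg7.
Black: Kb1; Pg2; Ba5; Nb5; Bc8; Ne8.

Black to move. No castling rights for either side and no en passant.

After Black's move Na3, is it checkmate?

no

After Na3: white king on b8; in check: no.
White is not in check, so this cannot be checkmate.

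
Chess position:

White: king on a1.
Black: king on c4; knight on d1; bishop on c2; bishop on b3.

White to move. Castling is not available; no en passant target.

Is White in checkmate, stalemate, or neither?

White to move; white king on a1.
In check: no.
King squares — b1: attacked by Bc2; a2: attacked by Bb3; b2: attacked by Nd1.
Legal moves for White: none.
Not in check and no legal moves → stalemate.

stalemate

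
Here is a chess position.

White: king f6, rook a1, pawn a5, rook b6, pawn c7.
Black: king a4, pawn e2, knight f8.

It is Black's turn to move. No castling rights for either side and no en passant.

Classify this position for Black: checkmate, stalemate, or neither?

Black to move; black king on a4.
In check: yes, from the white rook on a1.
King squares — a3: attacked by Ra1; b3: attacked by Rb6; b4: attacked by Rb6; a5: attacked by Ra1; b5: attacked by Rb6.
Legal moves for Black: none.
In check with no legal moves → checkmate.

checkmate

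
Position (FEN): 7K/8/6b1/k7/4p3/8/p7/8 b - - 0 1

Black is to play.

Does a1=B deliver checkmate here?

no

After a1=B: white king on h8; in check: yes, from the black bishop on a1.
White has 1 legal reply: Kg8.
In check but a legal move exists → not checkmate.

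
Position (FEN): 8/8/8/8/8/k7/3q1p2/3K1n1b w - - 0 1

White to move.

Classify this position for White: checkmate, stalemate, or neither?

White to move; white king on d1.
In check: yes, from the black queen on d2.
King squares — c1: attacked by Qd2; e1: attacked by Qd2; c2: attacked by Qd2; d2: attacked by Nf1; e2: attacked by Qd2.
Legal moves for White: none.
In check with no legal moves → checkmate.

checkmate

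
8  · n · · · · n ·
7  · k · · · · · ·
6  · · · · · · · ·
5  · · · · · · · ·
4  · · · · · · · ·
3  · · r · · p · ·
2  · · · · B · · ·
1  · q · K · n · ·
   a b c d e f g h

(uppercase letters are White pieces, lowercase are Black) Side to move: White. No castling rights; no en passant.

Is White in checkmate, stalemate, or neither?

White to move; white king on d1.
In check: yes, from the black queen on b1.
King squares — c1: attacked by Qb1; e1: attacked by Qb1; c2: attacked by Qb1; d2: attacked by Nf1; e2: own bishop.
Legal moves for White: none.
In check with no legal moves → checkmate.

checkmate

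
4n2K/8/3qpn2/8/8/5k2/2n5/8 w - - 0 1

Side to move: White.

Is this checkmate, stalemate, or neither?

stalemate

White to move; white king on h8.
In check: no.
King squares — g7: attacked by Ne8; h7: attacked by Nf6; g8: attacked by Nf6.
Legal moves for White: none.
Not in check and no legal moves → stalemate.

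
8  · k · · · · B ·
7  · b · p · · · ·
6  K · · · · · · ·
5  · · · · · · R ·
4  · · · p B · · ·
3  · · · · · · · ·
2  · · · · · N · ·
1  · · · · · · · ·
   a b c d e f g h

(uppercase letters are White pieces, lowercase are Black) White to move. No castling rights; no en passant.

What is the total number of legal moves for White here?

4

White to move; king on a6.
In check: yes, from the black bishop on b7.
Legal moves: Kb6, Kb5, Ka5, Bxb7.
Count: 4.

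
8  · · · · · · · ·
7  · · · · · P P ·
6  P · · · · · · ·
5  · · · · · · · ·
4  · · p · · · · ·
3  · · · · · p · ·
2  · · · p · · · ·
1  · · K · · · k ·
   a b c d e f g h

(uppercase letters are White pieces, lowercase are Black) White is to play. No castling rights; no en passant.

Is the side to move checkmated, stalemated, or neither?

neither

White to move; white king on c1.
In check: yes, from the black pawn on d2.
Legal moves for White: Kxd2, Kc2, Kb2, Kd1, Kb1.
White is in check but has 5 legal moves → neither.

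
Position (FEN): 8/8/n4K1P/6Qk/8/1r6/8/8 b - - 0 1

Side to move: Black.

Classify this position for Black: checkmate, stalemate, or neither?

checkmate

Black to move; black king on h5.
In check: yes, from the white queen on g5.
King squares — g4: attacked by Qg5; h4: attacked by Qg5; g5: attacked by Kf6; g6: attacked by Qg5; h6: attacked by Qg5.
Legal moves for Black: none.
In check with no legal moves → checkmate.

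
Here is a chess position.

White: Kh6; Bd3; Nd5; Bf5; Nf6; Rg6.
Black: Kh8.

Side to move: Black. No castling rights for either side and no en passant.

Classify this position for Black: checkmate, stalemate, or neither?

stalemate

Black to move; black king on h8.
In check: no.
King squares — g7: attacked by Rg6; h7: attacked by Nf6; g8: attacked by Nf6.
Legal moves for Black: none.
Not in check and no legal moves → stalemate.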